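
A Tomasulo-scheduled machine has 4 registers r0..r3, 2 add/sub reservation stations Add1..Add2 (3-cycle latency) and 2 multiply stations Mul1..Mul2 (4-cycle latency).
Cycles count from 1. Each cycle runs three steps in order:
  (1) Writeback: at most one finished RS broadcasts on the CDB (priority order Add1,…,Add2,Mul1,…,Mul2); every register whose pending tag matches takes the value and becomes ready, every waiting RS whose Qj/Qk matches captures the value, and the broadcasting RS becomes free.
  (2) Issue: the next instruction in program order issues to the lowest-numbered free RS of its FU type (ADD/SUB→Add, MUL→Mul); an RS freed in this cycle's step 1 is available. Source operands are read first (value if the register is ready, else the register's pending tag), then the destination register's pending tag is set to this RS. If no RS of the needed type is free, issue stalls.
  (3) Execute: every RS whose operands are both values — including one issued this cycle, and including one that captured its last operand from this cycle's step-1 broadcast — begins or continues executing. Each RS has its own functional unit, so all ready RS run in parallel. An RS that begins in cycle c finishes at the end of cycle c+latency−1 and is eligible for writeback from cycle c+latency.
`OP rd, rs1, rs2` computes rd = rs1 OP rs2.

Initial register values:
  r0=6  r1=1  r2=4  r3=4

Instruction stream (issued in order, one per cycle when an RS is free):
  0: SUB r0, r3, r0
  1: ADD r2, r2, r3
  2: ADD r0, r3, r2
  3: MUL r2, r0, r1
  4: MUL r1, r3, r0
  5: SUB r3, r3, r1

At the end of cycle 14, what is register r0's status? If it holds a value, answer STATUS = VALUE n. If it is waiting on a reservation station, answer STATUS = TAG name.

STATUS = VALUE 12

c1: issue SUB r0<-Add1 | r0:Add1,r1:1,r2:4,r3:4
c2: issue ADD r2<-Add2 | r0:Add1,r1:1,r2:Add2,r3:4
c3: stall | r0:Add1,r1:1,r2:Add2,r3:4
c4: CDB Add1=-2; issue ADD r0<-Add1 | r0:Add1,r1:1,r2:Add2,r3:4
c5: CDB Add2=8; issue MUL r2<-Mul1 | r0:Add1,r1:1,r2:Mul1,r3:4
c6: issue MUL r1<-Mul2 | r0:Add1,r1:Mul2,r2:Mul1,r3:4
c7: issue SUB r3<-Add2 | r0:Add1,r1:Mul2,r2:Mul1,r3:Add2
c8: CDB Add1=12 | r0:12,r1:Mul2,r2:Mul1,r3:Add2
c9: - | r0:12,r1:Mul2,r2:Mul1,r3:Add2
c10: - | r0:12,r1:Mul2,r2:Mul1,r3:Add2
c11: - | r0:12,r1:Mul2,r2:Mul1,r3:Add2
c12: CDB Mul1=12 | r0:12,r1:Mul2,r2:12,r3:Add2
c13: CDB Mul2=48 | r0:12,r1:48,r2:12,r3:Add2
c14: - | r0:12,r1:48,r2:12,r3:Add2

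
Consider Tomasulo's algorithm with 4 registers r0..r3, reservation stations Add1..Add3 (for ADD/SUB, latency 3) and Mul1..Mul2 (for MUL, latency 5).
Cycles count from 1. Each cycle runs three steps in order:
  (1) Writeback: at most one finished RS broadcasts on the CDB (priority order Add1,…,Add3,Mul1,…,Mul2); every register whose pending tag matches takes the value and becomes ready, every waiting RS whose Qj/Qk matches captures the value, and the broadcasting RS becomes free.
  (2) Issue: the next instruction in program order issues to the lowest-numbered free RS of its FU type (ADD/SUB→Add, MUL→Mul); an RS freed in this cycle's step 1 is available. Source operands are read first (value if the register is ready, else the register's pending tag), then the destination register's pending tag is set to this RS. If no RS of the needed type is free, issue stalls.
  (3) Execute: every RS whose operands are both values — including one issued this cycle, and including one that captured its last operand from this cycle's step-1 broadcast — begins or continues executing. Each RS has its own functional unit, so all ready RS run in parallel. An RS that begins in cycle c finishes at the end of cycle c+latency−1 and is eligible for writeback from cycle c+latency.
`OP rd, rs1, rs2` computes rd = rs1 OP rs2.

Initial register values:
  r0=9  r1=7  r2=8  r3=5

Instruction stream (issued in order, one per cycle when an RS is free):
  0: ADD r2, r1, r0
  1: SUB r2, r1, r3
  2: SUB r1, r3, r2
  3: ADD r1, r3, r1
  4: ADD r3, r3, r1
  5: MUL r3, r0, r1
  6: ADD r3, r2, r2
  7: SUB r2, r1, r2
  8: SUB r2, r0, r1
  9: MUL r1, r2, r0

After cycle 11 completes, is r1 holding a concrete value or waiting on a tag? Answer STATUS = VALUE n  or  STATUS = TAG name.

STATUS = VALUE 8

cycle 1: issue ADD r2<-Add1 // r0:9,r1:7,r2:Add1,r3:5
cycle 2: issue SUB r2<-Add2 // r0:9,r1:7,r2:Add2,r3:5
cycle 3: issue SUB r1<-Add3 // r0:9,r1:Add3,r2:Add2,r3:5
cycle 4: CDB Add1=16; issue ADD r1<-Add1 // r0:9,r1:Add1,r2:Add2,r3:5
cycle 5: CDB Add2=2; issue ADD r3<-Add2 // r0:9,r1:Add1,r2:2,r3:Add2
cycle 6: issue MUL r3<-Mul1 // r0:9,r1:Add1,r2:2,r3:Mul1
cycle 7: stall // r0:9,r1:Add1,r2:2,r3:Mul1
cycle 8: CDB Add3=3; issue ADD r3<-Add3 // r0:9,r1:Add1,r2:2,r3:Add3
cycle 9: stall // r0:9,r1:Add1,r2:2,r3:Add3
cycle 10: stall // r0:9,r1:Add1,r2:2,r3:Add3
cycle 11: CDB Add1=8; issue SUB r2<-Add1 // r0:9,r1:8,r2:Add1,r3:Add3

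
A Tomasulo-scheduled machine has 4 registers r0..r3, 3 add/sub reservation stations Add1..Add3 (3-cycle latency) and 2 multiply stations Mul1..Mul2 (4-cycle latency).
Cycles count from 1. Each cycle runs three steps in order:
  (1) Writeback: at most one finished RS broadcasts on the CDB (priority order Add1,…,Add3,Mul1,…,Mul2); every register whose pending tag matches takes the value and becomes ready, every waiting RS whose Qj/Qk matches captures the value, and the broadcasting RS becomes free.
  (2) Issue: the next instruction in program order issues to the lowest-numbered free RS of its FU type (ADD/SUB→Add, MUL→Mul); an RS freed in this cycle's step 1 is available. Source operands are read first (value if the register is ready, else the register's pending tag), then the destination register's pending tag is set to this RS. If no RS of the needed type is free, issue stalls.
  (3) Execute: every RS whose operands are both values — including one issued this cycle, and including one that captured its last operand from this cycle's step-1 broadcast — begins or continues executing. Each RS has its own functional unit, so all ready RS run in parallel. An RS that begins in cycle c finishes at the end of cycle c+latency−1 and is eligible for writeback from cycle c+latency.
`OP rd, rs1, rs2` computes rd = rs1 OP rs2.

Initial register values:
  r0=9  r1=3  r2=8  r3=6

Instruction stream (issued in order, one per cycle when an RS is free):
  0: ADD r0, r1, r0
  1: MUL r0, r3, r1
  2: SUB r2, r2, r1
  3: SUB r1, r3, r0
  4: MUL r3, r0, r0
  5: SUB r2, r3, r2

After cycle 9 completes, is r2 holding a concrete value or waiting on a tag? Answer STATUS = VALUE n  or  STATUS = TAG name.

cycle 1: issue ADD r0<-Add1 // r0:Add1,r1:3,r2:8,r3:6
cycle 2: issue MUL r0<-Mul1 // r0:Mul1,r1:3,r2:8,r3:6
cycle 3: issue SUB r2<-Add2 // r0:Mul1,r1:3,r2:Add2,r3:6
cycle 4: CDB Add1=12; issue SUB r1<-Add1 // r0:Mul1,r1:Add1,r2:Add2,r3:6
cycle 5: issue MUL r3<-Mul2 // r0:Mul1,r1:Add1,r2:Add2,r3:Mul2
cycle 6: CDB Add2=5; issue SUB r2<-Add2 // r0:Mul1,r1:Add1,r2:Add2,r3:Mul2
cycle 7: CDB Mul1=18 // r0:18,r1:Add1,r2:Add2,r3:Mul2
cycle 8: - // r0:18,r1:Add1,r2:Add2,r3:Mul2
cycle 9: - // r0:18,r1:Add1,r2:Add2,r3:Mul2

STATUS = TAG Add2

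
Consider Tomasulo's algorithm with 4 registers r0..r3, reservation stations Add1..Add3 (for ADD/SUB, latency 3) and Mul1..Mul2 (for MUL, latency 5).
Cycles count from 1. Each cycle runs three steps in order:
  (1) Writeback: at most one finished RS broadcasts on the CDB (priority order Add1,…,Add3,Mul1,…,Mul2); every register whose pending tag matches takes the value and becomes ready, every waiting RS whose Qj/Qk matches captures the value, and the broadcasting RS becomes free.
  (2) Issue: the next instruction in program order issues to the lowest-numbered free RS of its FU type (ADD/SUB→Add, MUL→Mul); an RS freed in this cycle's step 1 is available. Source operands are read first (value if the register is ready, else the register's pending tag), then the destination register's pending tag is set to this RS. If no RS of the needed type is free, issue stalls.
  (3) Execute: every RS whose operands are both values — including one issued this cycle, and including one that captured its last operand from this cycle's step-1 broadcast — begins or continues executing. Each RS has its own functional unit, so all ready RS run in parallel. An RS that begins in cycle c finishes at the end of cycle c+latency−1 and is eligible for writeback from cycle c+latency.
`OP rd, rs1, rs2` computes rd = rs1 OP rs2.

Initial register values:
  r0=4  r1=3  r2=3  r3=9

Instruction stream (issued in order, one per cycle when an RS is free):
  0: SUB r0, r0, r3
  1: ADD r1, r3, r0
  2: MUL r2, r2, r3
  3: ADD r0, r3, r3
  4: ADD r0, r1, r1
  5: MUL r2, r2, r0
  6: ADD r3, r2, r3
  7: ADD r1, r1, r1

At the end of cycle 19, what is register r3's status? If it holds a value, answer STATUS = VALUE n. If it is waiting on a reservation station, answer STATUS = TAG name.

c1: issue SUB r0<-Add1 | r0:Add1,r1:3,r2:3,r3:9
c2: issue ADD r1<-Add2 | r0:Add1,r1:Add2,r2:3,r3:9
c3: issue MUL r2<-Mul1 | r0:Add1,r1:Add2,r2:Mul1,r3:9
c4: CDB Add1=-5; issue ADD r0<-Add1 | r0:Add1,r1:Add2,r2:Mul1,r3:9
c5: issue ADD r0<-Add3 | r0:Add3,r1:Add2,r2:Mul1,r3:9
c6: issue MUL r2<-Mul2 | r0:Add3,r1:Add2,r2:Mul2,r3:9
c7: CDB Add1=18; issue ADD r3<-Add1 | r0:Add3,r1:Add2,r2:Mul2,r3:Add1
c8: CDB Add2=4; issue ADD r1<-Add2 | r0:Add3,r1:Add2,r2:Mul2,r3:Add1
c9: CDB Mul1=27 | r0:Add3,r1:Add2,r2:Mul2,r3:Add1
c10: - | r0:Add3,r1:Add2,r2:Mul2,r3:Add1
c11: CDB Add2=8 | r0:Add3,r1:8,r2:Mul2,r3:Add1
c12: CDB Add3=8 | r0:8,r1:8,r2:Mul2,r3:Add1
c13: - | r0:8,r1:8,r2:Mul2,r3:Add1
c14: - | r0:8,r1:8,r2:Mul2,r3:Add1
c15: - | r0:8,r1:8,r2:Mul2,r3:Add1
c16: - | r0:8,r1:8,r2:Mul2,r3:Add1
c17: CDB Mul2=216 | r0:8,r1:8,r2:216,r3:Add1
c18: - | r0:8,r1:8,r2:216,r3:Add1
c19: - | r0:8,r1:8,r2:216,r3:Add1

STATUS = TAG Add1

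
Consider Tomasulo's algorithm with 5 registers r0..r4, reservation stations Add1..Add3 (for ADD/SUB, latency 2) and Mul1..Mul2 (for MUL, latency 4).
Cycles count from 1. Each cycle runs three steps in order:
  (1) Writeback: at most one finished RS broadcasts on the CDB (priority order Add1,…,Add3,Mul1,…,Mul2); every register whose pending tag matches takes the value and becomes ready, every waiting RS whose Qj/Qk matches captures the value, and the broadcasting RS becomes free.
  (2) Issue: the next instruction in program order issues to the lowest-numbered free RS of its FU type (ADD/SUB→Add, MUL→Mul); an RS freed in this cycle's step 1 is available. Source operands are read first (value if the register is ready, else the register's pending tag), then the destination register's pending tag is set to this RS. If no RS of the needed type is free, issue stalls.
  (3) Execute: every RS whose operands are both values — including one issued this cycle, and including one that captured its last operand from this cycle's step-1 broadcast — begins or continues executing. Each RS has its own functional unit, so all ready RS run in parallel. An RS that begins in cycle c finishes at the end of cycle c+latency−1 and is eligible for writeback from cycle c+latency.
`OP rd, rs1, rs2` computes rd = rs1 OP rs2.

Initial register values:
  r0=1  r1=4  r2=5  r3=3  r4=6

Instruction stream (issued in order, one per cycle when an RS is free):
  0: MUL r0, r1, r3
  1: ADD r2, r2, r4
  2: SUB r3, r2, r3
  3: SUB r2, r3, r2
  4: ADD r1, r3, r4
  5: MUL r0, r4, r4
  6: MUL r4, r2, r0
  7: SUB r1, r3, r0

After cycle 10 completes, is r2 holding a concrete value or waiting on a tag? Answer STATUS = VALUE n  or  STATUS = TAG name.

STATUS = VALUE -3

  c1: issue MUL r0<-Mul1  regs: r0:Mul1,r1:4,r2:5,r3:3,r4:6
  c2: issue ADD r2<-Add1  regs: r0:Mul1,r1:4,r2:Add1,r3:3,r4:6
  c3: issue SUB r3<-Add2  regs: r0:Mul1,r1:4,r2:Add1,r3:Add2,r4:6
  c4: CDB Add1=11; issue SUB r2<-Add1  regs: r0:Mul1,r1:4,r2:Add1,r3:Add2,r4:6
  c5: CDB Mul1=12; issue ADD r1<-Add3  regs: r0:12,r1:Add3,r2:Add1,r3:Add2,r4:6
  c6: CDB Add2=8; issue MUL r0<-Mul1  regs: r0:Mul1,r1:Add3,r2:Add1,r3:8,r4:6
  c7: issue MUL r4<-Mul2  regs: r0:Mul1,r1:Add3,r2:Add1,r3:8,r4:Mul2
  c8: CDB Add1=-3; issue SUB r1<-Add1  regs: r0:Mul1,r1:Add1,r2:-3,r3:8,r4:Mul2
  c9: CDB Add3=14  regs: r0:Mul1,r1:Add1,r2:-3,r3:8,r4:Mul2
  c10: CDB Mul1=36  regs: r0:36,r1:Add1,r2:-3,r3:8,r4:Mul2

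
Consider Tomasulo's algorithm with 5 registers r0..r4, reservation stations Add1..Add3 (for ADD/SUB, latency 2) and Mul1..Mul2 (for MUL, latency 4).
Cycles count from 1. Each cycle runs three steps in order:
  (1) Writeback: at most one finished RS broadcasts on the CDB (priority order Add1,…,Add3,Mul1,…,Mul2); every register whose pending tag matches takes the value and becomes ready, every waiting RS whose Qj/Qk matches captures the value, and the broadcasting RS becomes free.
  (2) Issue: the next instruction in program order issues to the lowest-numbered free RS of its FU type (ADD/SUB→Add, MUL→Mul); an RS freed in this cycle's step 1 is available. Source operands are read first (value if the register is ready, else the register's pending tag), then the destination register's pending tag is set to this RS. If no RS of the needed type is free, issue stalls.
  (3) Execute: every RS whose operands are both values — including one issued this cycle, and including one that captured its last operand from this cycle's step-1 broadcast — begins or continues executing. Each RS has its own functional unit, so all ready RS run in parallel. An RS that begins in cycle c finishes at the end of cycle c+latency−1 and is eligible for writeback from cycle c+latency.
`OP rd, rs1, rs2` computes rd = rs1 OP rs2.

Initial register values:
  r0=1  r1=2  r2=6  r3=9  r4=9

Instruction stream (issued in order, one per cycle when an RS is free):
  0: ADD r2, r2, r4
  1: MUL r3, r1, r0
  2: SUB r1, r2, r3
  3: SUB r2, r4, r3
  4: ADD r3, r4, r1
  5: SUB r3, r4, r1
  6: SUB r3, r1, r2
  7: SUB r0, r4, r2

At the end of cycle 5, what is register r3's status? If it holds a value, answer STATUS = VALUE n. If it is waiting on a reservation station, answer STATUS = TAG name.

cycle 1: issue ADD r2<-Add1 // r0:1,r1:2,r2:Add1,r3:9,r4:9
cycle 2: issue MUL r3<-Mul1 // r0:1,r1:2,r2:Add1,r3:Mul1,r4:9
cycle 3: CDB Add1=15; issue SUB r1<-Add1 // r0:1,r1:Add1,r2:15,r3:Mul1,r4:9
cycle 4: issue SUB r2<-Add2 // r0:1,r1:Add1,r2:Add2,r3:Mul1,r4:9
cycle 5: issue ADD r3<-Add3 // r0:1,r1:Add1,r2:Add2,r3:Add3,r4:9

STATUS = TAG Add3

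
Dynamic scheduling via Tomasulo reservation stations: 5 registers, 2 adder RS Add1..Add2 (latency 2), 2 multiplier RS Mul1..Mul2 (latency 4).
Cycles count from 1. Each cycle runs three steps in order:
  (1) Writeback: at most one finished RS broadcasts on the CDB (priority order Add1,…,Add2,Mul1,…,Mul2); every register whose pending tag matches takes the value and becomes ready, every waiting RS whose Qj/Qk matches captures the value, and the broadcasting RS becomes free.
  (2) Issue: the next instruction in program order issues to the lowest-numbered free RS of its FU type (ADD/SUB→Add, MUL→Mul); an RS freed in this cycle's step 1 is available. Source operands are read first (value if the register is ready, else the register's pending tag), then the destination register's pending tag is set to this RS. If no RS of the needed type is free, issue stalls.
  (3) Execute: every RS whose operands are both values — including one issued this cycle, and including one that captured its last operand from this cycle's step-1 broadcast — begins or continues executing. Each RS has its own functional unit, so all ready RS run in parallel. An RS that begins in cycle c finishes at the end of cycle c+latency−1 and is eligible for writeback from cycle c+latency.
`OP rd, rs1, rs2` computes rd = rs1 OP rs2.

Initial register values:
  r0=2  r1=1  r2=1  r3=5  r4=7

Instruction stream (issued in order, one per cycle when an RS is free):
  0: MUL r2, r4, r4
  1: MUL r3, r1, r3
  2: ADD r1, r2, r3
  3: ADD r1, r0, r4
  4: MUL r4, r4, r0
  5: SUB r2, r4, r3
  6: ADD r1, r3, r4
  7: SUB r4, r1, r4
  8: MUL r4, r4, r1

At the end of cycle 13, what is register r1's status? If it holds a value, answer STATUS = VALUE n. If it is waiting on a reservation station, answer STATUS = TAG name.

cycle 1: issue MUL r2<-Mul1 // r0:2,r1:1,r2:Mul1,r3:5,r4:7
cycle 2: issue MUL r3<-Mul2 // r0:2,r1:1,r2:Mul1,r3:Mul2,r4:7
cycle 3: issue ADD r1<-Add1 // r0:2,r1:Add1,r2:Mul1,r3:Mul2,r4:7
cycle 4: issue ADD r1<-Add2 // r0:2,r1:Add2,r2:Mul1,r3:Mul2,r4:7
cycle 5: CDB Mul1=49; issue MUL r4<-Mul1 // r0:2,r1:Add2,r2:49,r3:Mul2,r4:Mul1
cycle 6: CDB Add2=9; issue SUB r2<-Add2 // r0:2,r1:9,r2:Add2,r3:Mul2,r4:Mul1
cycle 7: CDB Mul2=5; stall // r0:2,r1:9,r2:Add2,r3:5,r4:Mul1
cycle 8: stall // r0:2,r1:9,r2:Add2,r3:5,r4:Mul1
cycle 9: CDB Add1=54; issue ADD r1<-Add1 // r0:2,r1:Add1,r2:Add2,r3:5,r4:Mul1
cycle 10: CDB Mul1=14; stall // r0:2,r1:Add1,r2:Add2,r3:5,r4:14
cycle 11: stall // r0:2,r1:Add1,r2:Add2,r3:5,r4:14
cycle 12: CDB Add1=19; issue SUB r4<-Add1 // r0:2,r1:19,r2:Add2,r3:5,r4:Add1
cycle 13: CDB Add2=9; issue MUL r4<-Mul1 // r0:2,r1:19,r2:9,r3:5,r4:Mul1

STATUS = VALUE 19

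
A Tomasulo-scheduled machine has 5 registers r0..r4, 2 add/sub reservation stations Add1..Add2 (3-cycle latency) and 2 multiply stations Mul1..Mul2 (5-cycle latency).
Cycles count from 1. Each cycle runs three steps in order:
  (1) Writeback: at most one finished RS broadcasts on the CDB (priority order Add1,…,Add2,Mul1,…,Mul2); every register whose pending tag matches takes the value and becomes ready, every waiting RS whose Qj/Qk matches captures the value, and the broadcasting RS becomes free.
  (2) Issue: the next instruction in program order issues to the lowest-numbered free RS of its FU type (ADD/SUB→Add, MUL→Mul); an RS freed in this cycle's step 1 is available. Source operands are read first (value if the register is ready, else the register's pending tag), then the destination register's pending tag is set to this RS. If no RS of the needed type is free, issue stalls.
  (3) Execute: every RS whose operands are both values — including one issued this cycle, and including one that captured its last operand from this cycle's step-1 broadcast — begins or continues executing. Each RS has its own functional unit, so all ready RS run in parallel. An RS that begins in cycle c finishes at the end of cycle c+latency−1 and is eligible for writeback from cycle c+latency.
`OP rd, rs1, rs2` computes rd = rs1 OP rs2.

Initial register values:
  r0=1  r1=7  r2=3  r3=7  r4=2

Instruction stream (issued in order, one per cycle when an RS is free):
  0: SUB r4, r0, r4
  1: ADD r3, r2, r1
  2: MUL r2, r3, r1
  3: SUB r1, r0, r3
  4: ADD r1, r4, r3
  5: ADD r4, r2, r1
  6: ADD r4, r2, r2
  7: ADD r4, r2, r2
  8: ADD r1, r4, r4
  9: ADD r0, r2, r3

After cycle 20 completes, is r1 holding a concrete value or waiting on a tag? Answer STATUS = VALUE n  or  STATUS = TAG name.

cycle 1: issue SUB r4<-Add1 // r0:1,r1:7,r2:3,r3:7,r4:Add1
cycle 2: issue ADD r3<-Add2 // r0:1,r1:7,r2:3,r3:Add2,r4:Add1
cycle 3: issue MUL r2<-Mul1 // r0:1,r1:7,r2:Mul1,r3:Add2,r4:Add1
cycle 4: CDB Add1=-1; issue SUB r1<-Add1 // r0:1,r1:Add1,r2:Mul1,r3:Add2,r4:-1
cycle 5: CDB Add2=10; issue ADD r1<-Add2 // r0:1,r1:Add2,r2:Mul1,r3:10,r4:-1
cycle 6: stall // r0:1,r1:Add2,r2:Mul1,r3:10,r4:-1
cycle 7: stall // r0:1,r1:Add2,r2:Mul1,r3:10,r4:-1
cycle 8: CDB Add1=-9; issue ADD r4<-Add1 // r0:1,r1:Add2,r2:Mul1,r3:10,r4:Add1
cycle 9: CDB Add2=9; issue ADD r4<-Add2 // r0:1,r1:9,r2:Mul1,r3:10,r4:Add2
cycle 10: CDB Mul1=70; stall // r0:1,r1:9,r2:70,r3:10,r4:Add2
cycle 11: stall // r0:1,r1:9,r2:70,r3:10,r4:Add2
cycle 12: stall // r0:1,r1:9,r2:70,r3:10,r4:Add2
cycle 13: CDB Add1=79; issue ADD r4<-Add1 // r0:1,r1:9,r2:70,r3:10,r4:Add1
cycle 14: CDB Add2=140; issue ADD r1<-Add2 // r0:1,r1:Add2,r2:70,r3:10,r4:Add1
cycle 15: stall // r0:1,r1:Add2,r2:70,r3:10,r4:Add1
cycle 16: CDB Add1=140; issue ADD r0<-Add1 // r0:Add1,r1:Add2,r2:70,r3:10,r4:140
cycle 17: - // r0:Add1,r1:Add2,r2:70,r3:10,r4:140
cycle 18: - // r0:Add1,r1:Add2,r2:70,r3:10,r4:140
cycle 19: CDB Add1=80 // r0:80,r1:Add2,r2:70,r3:10,r4:140
cycle 20: CDB Add2=280 // r0:80,r1:280,r2:70,r3:10,r4:140

STATUS = VALUE 280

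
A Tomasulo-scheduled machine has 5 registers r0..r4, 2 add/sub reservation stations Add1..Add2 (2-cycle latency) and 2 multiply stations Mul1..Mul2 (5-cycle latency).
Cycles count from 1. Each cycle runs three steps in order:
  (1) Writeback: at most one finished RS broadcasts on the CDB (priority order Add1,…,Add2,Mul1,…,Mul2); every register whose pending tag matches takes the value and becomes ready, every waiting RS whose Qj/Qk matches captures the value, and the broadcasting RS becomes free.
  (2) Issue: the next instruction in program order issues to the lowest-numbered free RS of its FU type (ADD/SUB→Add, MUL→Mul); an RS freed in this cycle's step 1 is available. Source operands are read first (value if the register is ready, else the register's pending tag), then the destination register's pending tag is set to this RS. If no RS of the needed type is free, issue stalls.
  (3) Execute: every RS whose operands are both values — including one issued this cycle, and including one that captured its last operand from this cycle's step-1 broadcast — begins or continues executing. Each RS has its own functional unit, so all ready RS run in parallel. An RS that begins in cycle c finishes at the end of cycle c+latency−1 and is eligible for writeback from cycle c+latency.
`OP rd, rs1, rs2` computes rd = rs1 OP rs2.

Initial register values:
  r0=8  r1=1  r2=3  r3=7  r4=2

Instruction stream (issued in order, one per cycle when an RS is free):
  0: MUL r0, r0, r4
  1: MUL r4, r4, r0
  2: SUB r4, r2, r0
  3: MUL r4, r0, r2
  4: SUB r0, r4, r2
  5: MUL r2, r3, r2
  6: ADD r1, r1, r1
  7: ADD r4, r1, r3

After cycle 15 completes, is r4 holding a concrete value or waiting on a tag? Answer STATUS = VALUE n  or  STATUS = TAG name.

STATUS = TAG Add2

cycle 1: issue MUL r0<-Mul1 // r0:Mul1,r1:1,r2:3,r3:7,r4:2
cycle 2: issue MUL r4<-Mul2 // r0:Mul1,r1:1,r2:3,r3:7,r4:Mul2
cycle 3: issue SUB r4<-Add1 // r0:Mul1,r1:1,r2:3,r3:7,r4:Add1
cycle 4: stall // r0:Mul1,r1:1,r2:3,r3:7,r4:Add1
cycle 5: stall // r0:Mul1,r1:1,r2:3,r3:7,r4:Add1
cycle 6: CDB Mul1=16; issue MUL r4<-Mul1 // r0:16,r1:1,r2:3,r3:7,r4:Mul1
cycle 7: issue SUB r0<-Add2 // r0:Add2,r1:1,r2:3,r3:7,r4:Mul1
cycle 8: CDB Add1=-13; stall // r0:Add2,r1:1,r2:3,r3:7,r4:Mul1
cycle 9: stall // r0:Add2,r1:1,r2:3,r3:7,r4:Mul1
cycle 10: stall // r0:Add2,r1:1,r2:3,r3:7,r4:Mul1
cycle 11: CDB Mul1=48; issue MUL r2<-Mul1 // r0:Add2,r1:1,r2:Mul1,r3:7,r4:48
cycle 12: CDB Mul2=32; issue ADD r1<-Add1 // r0:Add2,r1:Add1,r2:Mul1,r3:7,r4:48
cycle 13: CDB Add2=45; issue ADD r4<-Add2 // r0:45,r1:Add1,r2:Mul1,r3:7,r4:Add2
cycle 14: CDB Add1=2 // r0:45,r1:2,r2:Mul1,r3:7,r4:Add2
cycle 15: - // r0:45,r1:2,r2:Mul1,r3:7,r4:Add2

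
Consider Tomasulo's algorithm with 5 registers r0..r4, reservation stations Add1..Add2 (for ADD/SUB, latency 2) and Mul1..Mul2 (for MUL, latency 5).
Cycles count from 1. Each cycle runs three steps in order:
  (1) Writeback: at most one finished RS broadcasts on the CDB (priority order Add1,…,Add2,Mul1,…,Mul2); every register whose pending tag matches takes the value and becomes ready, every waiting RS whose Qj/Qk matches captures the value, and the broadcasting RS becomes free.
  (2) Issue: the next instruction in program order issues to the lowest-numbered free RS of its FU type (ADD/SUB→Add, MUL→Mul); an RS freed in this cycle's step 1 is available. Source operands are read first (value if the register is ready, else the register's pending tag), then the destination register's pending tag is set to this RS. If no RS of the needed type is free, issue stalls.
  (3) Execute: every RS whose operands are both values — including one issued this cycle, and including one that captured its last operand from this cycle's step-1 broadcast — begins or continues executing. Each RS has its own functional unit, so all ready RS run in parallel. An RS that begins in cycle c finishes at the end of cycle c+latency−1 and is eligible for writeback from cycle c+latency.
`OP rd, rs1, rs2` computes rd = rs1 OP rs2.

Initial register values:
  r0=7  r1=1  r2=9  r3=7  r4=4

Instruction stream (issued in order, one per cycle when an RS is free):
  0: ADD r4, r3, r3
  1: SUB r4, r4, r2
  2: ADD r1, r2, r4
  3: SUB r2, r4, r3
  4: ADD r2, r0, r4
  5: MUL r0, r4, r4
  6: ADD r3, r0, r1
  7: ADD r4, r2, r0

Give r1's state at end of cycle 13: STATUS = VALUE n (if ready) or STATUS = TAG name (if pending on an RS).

  c1: issue ADD r4<-Add1  regs: r0:7,r1:1,r2:9,r3:7,r4:Add1
  c2: issue SUB r4<-Add2  regs: r0:7,r1:1,r2:9,r3:7,r4:Add2
  c3: CDB Add1=14; issue ADD r1<-Add1  regs: r0:7,r1:Add1,r2:9,r3:7,r4:Add2
  c4: stall  regs: r0:7,r1:Add1,r2:9,r3:7,r4:Add2
  c5: CDB Add2=5; issue SUB r2<-Add2  regs: r0:7,r1:Add1,r2:Add2,r3:7,r4:5
  c6: stall  regs: r0:7,r1:Add1,r2:Add2,r3:7,r4:5
  c7: CDB Add1=14; issue ADD r2<-Add1  regs: r0:7,r1:14,r2:Add1,r3:7,r4:5
  c8: CDB Add2=-2; issue MUL r0<-Mul1  regs: r0:Mul1,r1:14,r2:Add1,r3:7,r4:5
  c9: CDB Add1=12; issue ADD r3<-Add1  regs: r0:Mul1,r1:14,r2:12,r3:Add1,r4:5
  c10: issue ADD r4<-Add2  regs: r0:Mul1,r1:14,r2:12,r3:Add1,r4:Add2
  c11: -  regs: r0:Mul1,r1:14,r2:12,r3:Add1,r4:Add2
  c12: -  regs: r0:Mul1,r1:14,r2:12,r3:Add1,r4:Add2
  c13: CDB Mul1=25  regs: r0:25,r1:14,r2:12,r3:Add1,r4:Add2

STATUS = VALUE 14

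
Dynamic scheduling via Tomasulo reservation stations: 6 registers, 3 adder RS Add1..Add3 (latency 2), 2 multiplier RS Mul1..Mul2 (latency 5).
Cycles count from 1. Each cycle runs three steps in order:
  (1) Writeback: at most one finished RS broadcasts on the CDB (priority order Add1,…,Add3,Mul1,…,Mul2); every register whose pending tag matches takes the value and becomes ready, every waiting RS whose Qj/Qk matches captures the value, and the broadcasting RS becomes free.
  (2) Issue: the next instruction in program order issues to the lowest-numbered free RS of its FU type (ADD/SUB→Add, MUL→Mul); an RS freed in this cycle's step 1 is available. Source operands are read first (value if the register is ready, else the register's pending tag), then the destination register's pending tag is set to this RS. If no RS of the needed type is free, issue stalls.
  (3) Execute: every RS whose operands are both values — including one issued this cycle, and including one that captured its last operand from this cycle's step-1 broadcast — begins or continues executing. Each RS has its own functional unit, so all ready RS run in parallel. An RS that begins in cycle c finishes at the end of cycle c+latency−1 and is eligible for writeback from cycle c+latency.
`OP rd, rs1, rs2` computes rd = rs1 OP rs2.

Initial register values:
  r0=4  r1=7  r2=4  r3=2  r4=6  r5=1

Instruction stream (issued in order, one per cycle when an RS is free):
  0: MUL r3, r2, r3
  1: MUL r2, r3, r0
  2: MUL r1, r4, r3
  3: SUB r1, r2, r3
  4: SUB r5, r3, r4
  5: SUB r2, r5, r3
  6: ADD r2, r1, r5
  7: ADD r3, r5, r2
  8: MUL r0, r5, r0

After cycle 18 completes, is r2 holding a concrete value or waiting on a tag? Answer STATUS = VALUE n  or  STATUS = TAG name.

STATUS = VALUE 26

  c1: issue MUL r3<-Mul1  regs: r0:4,r1:7,r2:4,r3:Mul1,r4:6,r5:1
  c2: issue MUL r2<-Mul2  regs: r0:4,r1:7,r2:Mul2,r3:Mul1,r4:6,r5:1
  c3: stall  regs: r0:4,r1:7,r2:Mul2,r3:Mul1,r4:6,r5:1
  c4: stall  regs: r0:4,r1:7,r2:Mul2,r3:Mul1,r4:6,r5:1
  c5: stall  regs: r0:4,r1:7,r2:Mul2,r3:Mul1,r4:6,r5:1
  c6: CDB Mul1=8; issue MUL r1<-Mul1  regs: r0:4,r1:Mul1,r2:Mul2,r3:8,r4:6,r5:1
  c7: issue SUB r1<-Add1  regs: r0:4,r1:Add1,r2:Mul2,r3:8,r4:6,r5:1
  c8: issue SUB r5<-Add2  regs: r0:4,r1:Add1,r2:Mul2,r3:8,r4:6,r5:Add2
  c9: issue SUB r2<-Add3  regs: r0:4,r1:Add1,r2:Add3,r3:8,r4:6,r5:Add2
  c10: CDB Add2=2; issue ADD r2<-Add2  regs: r0:4,r1:Add1,r2:Add2,r3:8,r4:6,r5:2
  c11: CDB Mul1=48; stall  regs: r0:4,r1:Add1,r2:Add2,r3:8,r4:6,r5:2
  c12: CDB Add3=-6; issue ADD r3<-Add3  regs: r0:4,r1:Add1,r2:Add2,r3:Add3,r4:6,r5:2
  c13: CDB Mul2=32; issue MUL r0<-Mul1  regs: r0:Mul1,r1:Add1,r2:Add2,r3:Add3,r4:6,r5:2
  c14: -  regs: r0:Mul1,r1:Add1,r2:Add2,r3:Add3,r4:6,r5:2
  c15: CDB Add1=24  regs: r0:Mul1,r1:24,r2:Add2,r3:Add3,r4:6,r5:2
  c16: -  regs: r0:Mul1,r1:24,r2:Add2,r3:Add3,r4:6,r5:2
  c17: CDB Add2=26  regs: r0:Mul1,r1:24,r2:26,r3:Add3,r4:6,r5:2
  c18: CDB Mul1=8  regs: r0:8,r1:24,r2:26,r3:Add3,r4:6,r5:2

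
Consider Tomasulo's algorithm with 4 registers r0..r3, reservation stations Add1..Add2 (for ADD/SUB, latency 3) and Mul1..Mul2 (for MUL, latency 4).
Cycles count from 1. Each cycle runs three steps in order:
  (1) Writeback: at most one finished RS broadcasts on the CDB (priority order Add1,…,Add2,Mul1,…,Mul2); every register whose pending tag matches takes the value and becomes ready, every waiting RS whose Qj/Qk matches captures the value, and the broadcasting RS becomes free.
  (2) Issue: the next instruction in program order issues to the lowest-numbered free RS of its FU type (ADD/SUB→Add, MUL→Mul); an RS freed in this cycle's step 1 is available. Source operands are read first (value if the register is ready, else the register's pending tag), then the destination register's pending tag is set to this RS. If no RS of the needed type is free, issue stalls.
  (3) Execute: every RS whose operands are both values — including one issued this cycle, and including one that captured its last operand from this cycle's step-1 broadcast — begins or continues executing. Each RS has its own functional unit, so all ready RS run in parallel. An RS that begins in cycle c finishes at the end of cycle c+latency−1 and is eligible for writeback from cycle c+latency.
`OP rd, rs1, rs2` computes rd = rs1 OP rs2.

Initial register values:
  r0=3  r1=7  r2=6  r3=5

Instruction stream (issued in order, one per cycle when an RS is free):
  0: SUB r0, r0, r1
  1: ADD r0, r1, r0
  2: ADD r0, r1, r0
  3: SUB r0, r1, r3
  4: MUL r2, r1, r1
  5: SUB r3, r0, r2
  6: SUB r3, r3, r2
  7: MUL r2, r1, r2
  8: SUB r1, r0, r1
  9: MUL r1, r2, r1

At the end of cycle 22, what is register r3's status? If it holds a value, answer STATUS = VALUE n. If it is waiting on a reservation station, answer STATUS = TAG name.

STATUS = VALUE -96

c1: issue SUB r0<-Add1 | r0:Add1,r1:7,r2:6,r3:5
c2: issue ADD r0<-Add2 | r0:Add2,r1:7,r2:6,r3:5
c3: stall | r0:Add2,r1:7,r2:6,r3:5
c4: CDB Add1=-4; issue ADD r0<-Add1 | r0:Add1,r1:7,r2:6,r3:5
c5: stall | r0:Add1,r1:7,r2:6,r3:5
c6: stall | r0:Add1,r1:7,r2:6,r3:5
c7: CDB Add2=3; issue SUB r0<-Add2 | r0:Add2,r1:7,r2:6,r3:5
c8: issue MUL r2<-Mul1 | r0:Add2,r1:7,r2:Mul1,r3:5
c9: stall | r0:Add2,r1:7,r2:Mul1,r3:5
c10: CDB Add1=10; issue SUB r3<-Add1 | r0:Add2,r1:7,r2:Mul1,r3:Add1
c11: CDB Add2=2; issue SUB r3<-Add2 | r0:2,r1:7,r2:Mul1,r3:Add2
c12: CDB Mul1=49; issue MUL r2<-Mul1 | r0:2,r1:7,r2:Mul1,r3:Add2
c13: stall | r0:2,r1:7,r2:Mul1,r3:Add2
c14: stall | r0:2,r1:7,r2:Mul1,r3:Add2
c15: CDB Add1=-47; issue SUB r1<-Add1 | r0:2,r1:Add1,r2:Mul1,r3:Add2
c16: CDB Mul1=343; issue MUL r1<-Mul1 | r0:2,r1:Mul1,r2:343,r3:Add2
c17: - | r0:2,r1:Mul1,r2:343,r3:Add2
c18: CDB Add1=-5 | r0:2,r1:Mul1,r2:343,r3:Add2
c19: CDB Add2=-96 | r0:2,r1:Mul1,r2:343,r3:-96
c20: - | r0:2,r1:Mul1,r2:343,r3:-96
c21: - | r0:2,r1:Mul1,r2:343,r3:-96
c22: CDB Mul1=-1715 | r0:2,r1:-1715,r2:343,r3:-96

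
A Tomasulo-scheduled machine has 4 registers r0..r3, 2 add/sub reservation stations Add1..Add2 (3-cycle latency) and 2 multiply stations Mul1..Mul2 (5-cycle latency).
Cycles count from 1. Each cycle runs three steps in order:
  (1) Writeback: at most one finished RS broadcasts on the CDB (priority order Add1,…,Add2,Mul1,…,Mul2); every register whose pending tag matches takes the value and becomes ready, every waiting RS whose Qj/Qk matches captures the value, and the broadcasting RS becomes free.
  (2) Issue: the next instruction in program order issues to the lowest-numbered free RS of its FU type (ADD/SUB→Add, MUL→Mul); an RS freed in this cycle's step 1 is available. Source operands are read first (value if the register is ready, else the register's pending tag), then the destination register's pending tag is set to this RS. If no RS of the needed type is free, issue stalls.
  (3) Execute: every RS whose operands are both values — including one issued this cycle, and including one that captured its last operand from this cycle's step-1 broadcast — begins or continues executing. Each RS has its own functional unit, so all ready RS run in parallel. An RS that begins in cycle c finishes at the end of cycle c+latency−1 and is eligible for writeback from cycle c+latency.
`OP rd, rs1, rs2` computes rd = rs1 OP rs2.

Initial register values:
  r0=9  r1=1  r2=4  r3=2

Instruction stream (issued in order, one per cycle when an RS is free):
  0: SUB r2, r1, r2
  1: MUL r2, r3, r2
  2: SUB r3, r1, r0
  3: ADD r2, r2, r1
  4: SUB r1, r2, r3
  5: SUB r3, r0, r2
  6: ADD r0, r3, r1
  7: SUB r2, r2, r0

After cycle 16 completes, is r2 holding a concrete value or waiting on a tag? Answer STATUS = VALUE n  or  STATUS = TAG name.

cycle 1: issue SUB r2<-Add1 // r0:9,r1:1,r2:Add1,r3:2
cycle 2: issue MUL r2<-Mul1 // r0:9,r1:1,r2:Mul1,r3:2
cycle 3: issue SUB r3<-Add2 // r0:9,r1:1,r2:Mul1,r3:Add2
cycle 4: CDB Add1=-3; issue ADD r2<-Add1 // r0:9,r1:1,r2:Add1,r3:Add2
cycle 5: stall // r0:9,r1:1,r2:Add1,r3:Add2
cycle 6: CDB Add2=-8; issue SUB r1<-Add2 // r0:9,r1:Add2,r2:Add1,r3:-8
cycle 7: stall // r0:9,r1:Add2,r2:Add1,r3:-8
cycle 8: stall // r0:9,r1:Add2,r2:Add1,r3:-8
cycle 9: CDB Mul1=-6; stall // r0:9,r1:Add2,r2:Add1,r3:-8
cycle 10: stall // r0:9,r1:Add2,r2:Add1,r3:-8
cycle 11: stall // r0:9,r1:Add2,r2:Add1,r3:-8
cycle 12: CDB Add1=-5; issue SUB r3<-Add1 // r0:9,r1:Add2,r2:-5,r3:Add1
cycle 13: stall // r0:9,r1:Add2,r2:-5,r3:Add1
cycle 14: stall // r0:9,r1:Add2,r2:-5,r3:Add1
cycle 15: CDB Add1=14; issue ADD r0<-Add1 // r0:Add1,r1:Add2,r2:-5,r3:14
cycle 16: CDB Add2=3; issue SUB r2<-Add2 // r0:Add1,r1:3,r2:Add2,r3:14

STATUS = TAG Add2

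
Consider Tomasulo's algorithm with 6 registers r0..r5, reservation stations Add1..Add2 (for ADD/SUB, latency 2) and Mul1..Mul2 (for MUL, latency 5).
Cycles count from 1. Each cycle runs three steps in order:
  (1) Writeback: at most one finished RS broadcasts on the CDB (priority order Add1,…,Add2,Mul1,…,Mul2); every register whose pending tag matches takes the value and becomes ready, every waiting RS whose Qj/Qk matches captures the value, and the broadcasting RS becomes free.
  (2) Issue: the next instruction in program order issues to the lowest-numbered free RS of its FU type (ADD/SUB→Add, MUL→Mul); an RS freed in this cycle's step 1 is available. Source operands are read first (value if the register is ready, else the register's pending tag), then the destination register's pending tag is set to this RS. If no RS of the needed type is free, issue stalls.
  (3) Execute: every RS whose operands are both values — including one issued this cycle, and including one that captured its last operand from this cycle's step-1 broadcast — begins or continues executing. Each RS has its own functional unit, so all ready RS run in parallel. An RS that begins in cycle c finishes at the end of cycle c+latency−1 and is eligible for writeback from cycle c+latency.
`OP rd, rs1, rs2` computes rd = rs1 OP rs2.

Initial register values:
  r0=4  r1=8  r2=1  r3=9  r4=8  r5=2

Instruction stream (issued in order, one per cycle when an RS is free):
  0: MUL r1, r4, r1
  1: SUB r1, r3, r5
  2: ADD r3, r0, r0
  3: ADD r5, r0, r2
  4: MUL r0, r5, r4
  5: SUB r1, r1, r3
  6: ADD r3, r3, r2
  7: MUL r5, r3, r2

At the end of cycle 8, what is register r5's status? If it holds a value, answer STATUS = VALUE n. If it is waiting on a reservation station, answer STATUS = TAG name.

  c1: issue MUL r1<-Mul1  regs: r0:4,r1:Mul1,r2:1,r3:9,r4:8,r5:2
  c2: issue SUB r1<-Add1  regs: r0:4,r1:Add1,r2:1,r3:9,r4:8,r5:2
  c3: issue ADD r3<-Add2  regs: r0:4,r1:Add1,r2:1,r3:Add2,r4:8,r5:2
  c4: CDB Add1=7; issue ADD r5<-Add1  regs: r0:4,r1:7,r2:1,r3:Add2,r4:8,r5:Add1
  c5: CDB Add2=8; issue MUL r0<-Mul2  regs: r0:Mul2,r1:7,r2:1,r3:8,r4:8,r5:Add1
  c6: CDB Add1=5; issue SUB r1<-Add1  regs: r0:Mul2,r1:Add1,r2:1,r3:8,r4:8,r5:5
  c7: CDB Mul1=64; issue ADD r3<-Add2  regs: r0:Mul2,r1:Add1,r2:1,r3:Add2,r4:8,r5:5
  c8: CDB Add1=-1; issue MUL r5<-Mul1  regs: r0:Mul2,r1:-1,r2:1,r3:Add2,r4:8,r5:Mul1

STATUS = TAG Mul1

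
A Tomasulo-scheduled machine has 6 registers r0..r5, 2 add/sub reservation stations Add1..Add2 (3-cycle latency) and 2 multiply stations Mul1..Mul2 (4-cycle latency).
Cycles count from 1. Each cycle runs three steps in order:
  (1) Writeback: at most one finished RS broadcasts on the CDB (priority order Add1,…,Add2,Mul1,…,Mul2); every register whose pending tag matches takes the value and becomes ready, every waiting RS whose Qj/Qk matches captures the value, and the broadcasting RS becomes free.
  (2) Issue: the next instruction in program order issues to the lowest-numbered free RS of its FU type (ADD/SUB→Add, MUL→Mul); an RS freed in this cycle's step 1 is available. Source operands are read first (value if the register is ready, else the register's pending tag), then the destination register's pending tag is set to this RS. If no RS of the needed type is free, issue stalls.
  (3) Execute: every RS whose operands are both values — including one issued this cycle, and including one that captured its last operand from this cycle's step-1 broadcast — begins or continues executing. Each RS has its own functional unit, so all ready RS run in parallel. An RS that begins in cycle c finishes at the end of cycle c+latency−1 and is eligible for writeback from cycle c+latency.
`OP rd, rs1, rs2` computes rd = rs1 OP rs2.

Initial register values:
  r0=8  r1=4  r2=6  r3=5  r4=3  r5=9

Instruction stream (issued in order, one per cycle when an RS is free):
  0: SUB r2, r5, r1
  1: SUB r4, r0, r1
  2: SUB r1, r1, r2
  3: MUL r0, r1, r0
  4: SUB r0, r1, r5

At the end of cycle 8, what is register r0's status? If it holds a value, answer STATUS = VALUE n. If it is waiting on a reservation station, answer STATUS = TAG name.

STATUS = TAG Add2

cycle 1: issue SUB r2<-Add1 // r0:8,r1:4,r2:Add1,r3:5,r4:3,r5:9
cycle 2: issue SUB r4<-Add2 // r0:8,r1:4,r2:Add1,r3:5,r4:Add2,r5:9
cycle 3: stall // r0:8,r1:4,r2:Add1,r3:5,r4:Add2,r5:9
cycle 4: CDB Add1=5; issue SUB r1<-Add1 // r0:8,r1:Add1,r2:5,r3:5,r4:Add2,r5:9
cycle 5: CDB Add2=4; issue MUL r0<-Mul1 // r0:Mul1,r1:Add1,r2:5,r3:5,r4:4,r5:9
cycle 6: issue SUB r0<-Add2 // r0:Add2,r1:Add1,r2:5,r3:5,r4:4,r5:9
cycle 7: CDB Add1=-1 // r0:Add2,r1:-1,r2:5,r3:5,r4:4,r5:9
cycle 8: - // r0:Add2,r1:-1,r2:5,r3:5,r4:4,r5:9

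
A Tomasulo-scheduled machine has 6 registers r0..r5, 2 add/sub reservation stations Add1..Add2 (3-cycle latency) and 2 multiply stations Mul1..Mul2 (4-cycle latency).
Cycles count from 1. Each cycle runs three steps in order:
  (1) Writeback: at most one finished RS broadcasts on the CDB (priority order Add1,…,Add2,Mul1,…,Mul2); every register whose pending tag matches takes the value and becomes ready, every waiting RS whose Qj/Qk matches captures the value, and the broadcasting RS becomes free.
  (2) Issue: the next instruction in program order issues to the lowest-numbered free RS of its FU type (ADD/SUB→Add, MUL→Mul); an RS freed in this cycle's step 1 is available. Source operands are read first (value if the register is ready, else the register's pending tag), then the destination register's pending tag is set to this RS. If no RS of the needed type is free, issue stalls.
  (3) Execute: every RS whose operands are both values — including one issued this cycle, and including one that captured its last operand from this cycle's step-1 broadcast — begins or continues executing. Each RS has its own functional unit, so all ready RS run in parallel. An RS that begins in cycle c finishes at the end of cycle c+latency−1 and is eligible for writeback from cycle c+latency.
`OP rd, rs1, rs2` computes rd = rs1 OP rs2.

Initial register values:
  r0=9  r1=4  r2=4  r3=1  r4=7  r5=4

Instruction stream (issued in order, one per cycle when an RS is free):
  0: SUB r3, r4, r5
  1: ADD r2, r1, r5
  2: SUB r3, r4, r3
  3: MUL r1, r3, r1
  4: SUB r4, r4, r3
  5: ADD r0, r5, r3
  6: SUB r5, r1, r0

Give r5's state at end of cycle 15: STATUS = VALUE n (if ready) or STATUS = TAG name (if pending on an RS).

cycle 1: issue SUB r3<-Add1 // r0:9,r1:4,r2:4,r3:Add1,r4:7,r5:4
cycle 2: issue ADD r2<-Add2 // r0:9,r1:4,r2:Add2,r3:Add1,r4:7,r5:4
cycle 3: stall // r0:9,r1:4,r2:Add2,r3:Add1,r4:7,r5:4
cycle 4: CDB Add1=3; issue SUB r3<-Add1 // r0:9,r1:4,r2:Add2,r3:Add1,r4:7,r5:4
cycle 5: CDB Add2=8; issue MUL r1<-Mul1 // r0:9,r1:Mul1,r2:8,r3:Add1,r4:7,r5:4
cycle 6: issue SUB r4<-Add2 // r0:9,r1:Mul1,r2:8,r3:Add1,r4:Add2,r5:4
cycle 7: CDB Add1=4; issue ADD r0<-Add1 // r0:Add1,r1:Mul1,r2:8,r3:4,r4:Add2,r5:4
cycle 8: stall // r0:Add1,r1:Mul1,r2:8,r3:4,r4:Add2,r5:4
cycle 9: stall // r0:Add1,r1:Mul1,r2:8,r3:4,r4:Add2,r5:4
cycle 10: CDB Add1=8; issue SUB r5<-Add1 // r0:8,r1:Mul1,r2:8,r3:4,r4:Add2,r5:Add1
cycle 11: CDB Add2=3 // r0:8,r1:Mul1,r2:8,r3:4,r4:3,r5:Add1
cycle 12: CDB Mul1=16 // r0:8,r1:16,r2:8,r3:4,r4:3,r5:Add1
cycle 13: - // r0:8,r1:16,r2:8,r3:4,r4:3,r5:Add1
cycle 14: - // r0:8,r1:16,r2:8,r3:4,r4:3,r5:Add1
cycle 15: CDB Add1=8 // r0:8,r1:16,r2:8,r3:4,r4:3,r5:8

STATUS = VALUE 8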